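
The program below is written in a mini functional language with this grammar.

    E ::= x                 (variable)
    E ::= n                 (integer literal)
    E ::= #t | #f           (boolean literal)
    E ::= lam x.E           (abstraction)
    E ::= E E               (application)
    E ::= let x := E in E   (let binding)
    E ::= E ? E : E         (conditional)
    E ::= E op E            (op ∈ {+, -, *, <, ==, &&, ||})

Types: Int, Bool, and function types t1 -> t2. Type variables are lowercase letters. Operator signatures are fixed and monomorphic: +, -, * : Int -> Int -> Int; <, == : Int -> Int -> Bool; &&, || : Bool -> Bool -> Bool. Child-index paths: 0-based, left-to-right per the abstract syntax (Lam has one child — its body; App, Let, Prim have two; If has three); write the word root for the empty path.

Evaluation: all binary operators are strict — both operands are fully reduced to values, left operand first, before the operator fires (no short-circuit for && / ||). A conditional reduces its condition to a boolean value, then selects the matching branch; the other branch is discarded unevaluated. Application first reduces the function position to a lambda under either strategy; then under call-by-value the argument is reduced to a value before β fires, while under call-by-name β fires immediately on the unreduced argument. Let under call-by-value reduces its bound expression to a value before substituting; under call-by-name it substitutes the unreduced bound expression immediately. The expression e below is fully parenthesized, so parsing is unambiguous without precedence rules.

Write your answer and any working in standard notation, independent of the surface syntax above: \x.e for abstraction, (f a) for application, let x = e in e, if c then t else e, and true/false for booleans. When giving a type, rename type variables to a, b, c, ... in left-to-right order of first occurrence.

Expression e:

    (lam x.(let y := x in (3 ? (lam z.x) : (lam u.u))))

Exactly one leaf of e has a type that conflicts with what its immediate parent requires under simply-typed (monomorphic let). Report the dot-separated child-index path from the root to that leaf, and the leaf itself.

Derivation:
x : a
let y : a
  unify Int ~ Bool
  FAIL: mismatch Int ~ Bool

Answer: 0.1.0 : 3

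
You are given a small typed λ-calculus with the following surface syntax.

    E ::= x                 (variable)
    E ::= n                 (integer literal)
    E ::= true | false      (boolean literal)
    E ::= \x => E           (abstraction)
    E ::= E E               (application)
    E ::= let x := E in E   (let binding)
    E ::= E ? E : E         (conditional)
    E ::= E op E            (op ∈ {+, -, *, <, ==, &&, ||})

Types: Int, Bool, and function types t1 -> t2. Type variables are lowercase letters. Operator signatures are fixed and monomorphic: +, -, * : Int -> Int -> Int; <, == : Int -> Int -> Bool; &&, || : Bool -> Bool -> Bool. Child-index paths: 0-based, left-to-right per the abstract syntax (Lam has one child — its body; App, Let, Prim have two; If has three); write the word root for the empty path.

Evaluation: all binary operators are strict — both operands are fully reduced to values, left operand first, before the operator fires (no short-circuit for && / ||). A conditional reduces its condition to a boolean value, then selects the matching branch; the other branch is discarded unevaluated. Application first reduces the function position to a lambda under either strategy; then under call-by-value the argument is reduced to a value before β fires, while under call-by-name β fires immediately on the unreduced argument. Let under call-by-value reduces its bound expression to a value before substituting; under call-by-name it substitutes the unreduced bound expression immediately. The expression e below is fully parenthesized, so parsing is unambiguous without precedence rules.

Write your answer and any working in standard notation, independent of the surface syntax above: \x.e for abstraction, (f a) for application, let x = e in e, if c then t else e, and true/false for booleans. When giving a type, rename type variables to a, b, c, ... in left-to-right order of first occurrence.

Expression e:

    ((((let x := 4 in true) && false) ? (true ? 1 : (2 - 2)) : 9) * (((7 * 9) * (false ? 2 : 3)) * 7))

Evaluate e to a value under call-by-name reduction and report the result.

Answer: 11907

Trace:
step 0: ((if ((let x = 4 in true) && false) then (if true then 1 else (2 - 2)) else 9) * (((7 * 9) * (if false then 2 else 3)) * 7))
step 1: [let@0.0.0] ((if (true && false) then (if true then 1 else (2 - 2)) else 9) * (((7 * 9) * (if false then 2 else 3)) * 7))
step 2: [delta@0.0] ((if false then (if true then 1 else (2 - 2)) else 9) * (((7 * 9) * (if false then 2 else 3)) * 7))
step 3: [if@0] (9 * (((7 * 9) * (if false then 2 else 3)) * 7))
step 4: [delta@1.0.0] (9 * ((63 * (if false then 2 else 3)) * 7))
step 5: [if@1.0.1] (9 * ((63 * 3) * 7))
step 6: [delta@1.0] (9 * (189 * 7))
step 7: [delta@1] (9 * 1323)
step 8: [delta@root] 11907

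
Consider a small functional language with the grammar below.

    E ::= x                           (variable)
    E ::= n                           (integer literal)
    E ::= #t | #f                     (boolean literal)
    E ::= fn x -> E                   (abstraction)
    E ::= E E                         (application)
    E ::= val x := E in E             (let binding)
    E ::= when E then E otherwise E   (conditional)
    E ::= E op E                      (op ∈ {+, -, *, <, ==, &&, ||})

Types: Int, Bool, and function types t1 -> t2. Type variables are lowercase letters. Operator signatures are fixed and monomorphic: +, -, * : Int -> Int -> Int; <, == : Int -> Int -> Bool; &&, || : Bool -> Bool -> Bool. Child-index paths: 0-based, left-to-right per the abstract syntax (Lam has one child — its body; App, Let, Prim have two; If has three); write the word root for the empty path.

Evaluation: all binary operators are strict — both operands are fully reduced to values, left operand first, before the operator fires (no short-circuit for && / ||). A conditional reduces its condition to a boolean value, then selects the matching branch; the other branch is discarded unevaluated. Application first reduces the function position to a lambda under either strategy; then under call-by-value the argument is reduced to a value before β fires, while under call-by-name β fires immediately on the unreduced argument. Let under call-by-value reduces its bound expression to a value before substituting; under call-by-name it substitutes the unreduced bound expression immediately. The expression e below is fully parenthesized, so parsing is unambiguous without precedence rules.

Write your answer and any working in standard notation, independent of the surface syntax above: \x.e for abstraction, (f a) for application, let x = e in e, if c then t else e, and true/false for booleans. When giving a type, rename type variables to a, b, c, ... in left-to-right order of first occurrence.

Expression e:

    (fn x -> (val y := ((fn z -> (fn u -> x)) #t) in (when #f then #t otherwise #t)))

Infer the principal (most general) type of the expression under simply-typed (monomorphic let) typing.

Answer: a -> Bool

Working:
x : a
\u._ : c -> a
\z._ : b -> c -> a
  unify b -> c -> a ~ Bool -> d
  unify b ~ Bool
  unify c -> a ~ d
_ _ : c -> a
let y : c -> a
  unify Bool ~ Bool
  unify Bool ~ Bool
\x._ : a -> Bool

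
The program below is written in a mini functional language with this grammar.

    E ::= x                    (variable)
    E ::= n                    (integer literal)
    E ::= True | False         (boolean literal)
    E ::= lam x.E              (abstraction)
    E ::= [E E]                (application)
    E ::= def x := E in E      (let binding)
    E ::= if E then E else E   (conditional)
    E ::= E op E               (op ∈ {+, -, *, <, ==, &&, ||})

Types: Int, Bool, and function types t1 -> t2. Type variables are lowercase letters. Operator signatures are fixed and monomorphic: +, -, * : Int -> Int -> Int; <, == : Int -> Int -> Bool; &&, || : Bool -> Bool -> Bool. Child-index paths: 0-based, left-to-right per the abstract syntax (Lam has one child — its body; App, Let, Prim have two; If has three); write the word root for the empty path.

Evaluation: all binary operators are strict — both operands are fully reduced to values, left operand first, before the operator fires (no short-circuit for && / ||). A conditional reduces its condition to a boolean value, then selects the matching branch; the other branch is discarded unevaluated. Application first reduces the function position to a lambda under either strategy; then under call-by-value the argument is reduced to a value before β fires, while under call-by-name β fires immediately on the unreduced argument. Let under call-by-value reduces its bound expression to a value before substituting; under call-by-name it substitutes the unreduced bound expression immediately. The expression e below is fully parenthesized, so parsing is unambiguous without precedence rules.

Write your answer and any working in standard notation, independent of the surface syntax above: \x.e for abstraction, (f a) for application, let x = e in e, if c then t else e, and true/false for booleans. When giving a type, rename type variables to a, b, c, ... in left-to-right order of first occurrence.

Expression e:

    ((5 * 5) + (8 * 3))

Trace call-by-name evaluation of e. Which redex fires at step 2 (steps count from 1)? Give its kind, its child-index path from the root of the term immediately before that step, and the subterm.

Answer: delta at 1 : (8 * 3)

Trace:
step 0: ((5 * 5) + (8 * 3))
step 1: [delta@0] (25 + (8 * 3))
step 2: [delta@1] (25 + 24)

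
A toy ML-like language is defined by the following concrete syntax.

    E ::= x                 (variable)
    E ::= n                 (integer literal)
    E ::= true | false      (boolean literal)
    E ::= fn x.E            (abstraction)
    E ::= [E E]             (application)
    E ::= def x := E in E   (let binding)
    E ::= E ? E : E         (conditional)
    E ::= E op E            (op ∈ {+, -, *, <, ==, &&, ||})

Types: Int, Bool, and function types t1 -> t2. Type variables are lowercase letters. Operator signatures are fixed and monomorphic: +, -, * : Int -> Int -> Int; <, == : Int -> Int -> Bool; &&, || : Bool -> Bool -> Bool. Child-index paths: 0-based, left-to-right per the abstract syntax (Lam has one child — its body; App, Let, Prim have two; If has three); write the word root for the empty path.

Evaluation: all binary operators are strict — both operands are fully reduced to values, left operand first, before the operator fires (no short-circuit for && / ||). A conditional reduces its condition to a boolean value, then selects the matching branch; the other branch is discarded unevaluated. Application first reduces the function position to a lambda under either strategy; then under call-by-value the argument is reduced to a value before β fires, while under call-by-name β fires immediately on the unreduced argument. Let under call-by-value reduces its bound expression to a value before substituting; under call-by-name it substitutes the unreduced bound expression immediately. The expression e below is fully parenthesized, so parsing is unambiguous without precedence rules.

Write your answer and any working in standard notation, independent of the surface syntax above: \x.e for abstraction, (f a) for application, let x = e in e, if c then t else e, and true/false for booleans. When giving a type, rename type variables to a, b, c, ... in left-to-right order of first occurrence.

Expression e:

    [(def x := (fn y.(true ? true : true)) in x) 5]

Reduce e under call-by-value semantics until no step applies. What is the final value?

Answer: true

Trace:
step 0: ((let x = (\y.(if true then true else true)) in x) 5)
step 1: [let@0] ((\y.(if true then true else true)) 5)
step 2: [beta@root] (if true then true else true)
step 3: [if@root] true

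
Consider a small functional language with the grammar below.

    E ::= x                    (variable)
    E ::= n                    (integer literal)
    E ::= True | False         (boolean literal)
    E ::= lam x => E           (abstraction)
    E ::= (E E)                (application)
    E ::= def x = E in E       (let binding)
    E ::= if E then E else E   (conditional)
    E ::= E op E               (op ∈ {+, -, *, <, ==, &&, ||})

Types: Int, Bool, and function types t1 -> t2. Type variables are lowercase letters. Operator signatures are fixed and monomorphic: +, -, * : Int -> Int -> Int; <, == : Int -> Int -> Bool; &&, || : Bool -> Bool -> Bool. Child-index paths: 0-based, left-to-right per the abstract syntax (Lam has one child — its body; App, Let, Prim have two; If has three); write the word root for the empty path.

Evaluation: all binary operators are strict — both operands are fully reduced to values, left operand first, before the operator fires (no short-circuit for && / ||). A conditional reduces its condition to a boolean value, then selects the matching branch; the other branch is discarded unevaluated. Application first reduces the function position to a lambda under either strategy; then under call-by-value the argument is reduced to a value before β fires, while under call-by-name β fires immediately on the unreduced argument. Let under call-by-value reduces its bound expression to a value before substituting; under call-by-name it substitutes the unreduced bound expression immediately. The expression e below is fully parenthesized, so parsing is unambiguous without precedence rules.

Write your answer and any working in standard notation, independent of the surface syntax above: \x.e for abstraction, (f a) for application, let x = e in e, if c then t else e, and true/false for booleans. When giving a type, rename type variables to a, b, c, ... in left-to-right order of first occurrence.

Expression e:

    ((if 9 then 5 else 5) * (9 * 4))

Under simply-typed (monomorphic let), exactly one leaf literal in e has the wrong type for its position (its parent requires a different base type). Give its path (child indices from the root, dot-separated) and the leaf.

Answer: 0.0 : 9

Derivation:
  unify Int ~ Bool
  FAIL: mismatch Int ~ Bool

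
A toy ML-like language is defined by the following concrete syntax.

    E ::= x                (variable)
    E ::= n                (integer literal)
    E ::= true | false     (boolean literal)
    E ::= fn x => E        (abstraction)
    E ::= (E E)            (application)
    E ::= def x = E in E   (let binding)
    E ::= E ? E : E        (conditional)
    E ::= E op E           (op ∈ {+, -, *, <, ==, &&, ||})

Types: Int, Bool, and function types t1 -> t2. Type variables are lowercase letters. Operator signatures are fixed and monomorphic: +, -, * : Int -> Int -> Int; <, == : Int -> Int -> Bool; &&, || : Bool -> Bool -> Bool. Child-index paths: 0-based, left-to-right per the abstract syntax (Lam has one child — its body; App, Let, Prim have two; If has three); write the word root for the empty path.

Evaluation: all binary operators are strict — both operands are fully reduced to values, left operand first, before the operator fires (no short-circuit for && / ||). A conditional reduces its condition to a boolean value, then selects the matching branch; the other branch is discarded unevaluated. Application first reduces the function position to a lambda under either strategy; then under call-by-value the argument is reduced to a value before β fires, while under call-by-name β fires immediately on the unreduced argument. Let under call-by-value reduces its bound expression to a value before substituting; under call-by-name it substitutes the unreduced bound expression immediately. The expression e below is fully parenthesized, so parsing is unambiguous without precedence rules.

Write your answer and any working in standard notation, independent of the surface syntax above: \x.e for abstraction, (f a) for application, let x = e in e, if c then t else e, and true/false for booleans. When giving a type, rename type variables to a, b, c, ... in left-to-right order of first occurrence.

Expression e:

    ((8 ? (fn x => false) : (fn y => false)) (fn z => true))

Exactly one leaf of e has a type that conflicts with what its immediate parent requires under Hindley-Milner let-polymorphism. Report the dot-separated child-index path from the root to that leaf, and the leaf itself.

Answer: 0.0 : 8

Derivation:
  unify Int ~ Bool
  FAIL: mismatch Int ~ Bool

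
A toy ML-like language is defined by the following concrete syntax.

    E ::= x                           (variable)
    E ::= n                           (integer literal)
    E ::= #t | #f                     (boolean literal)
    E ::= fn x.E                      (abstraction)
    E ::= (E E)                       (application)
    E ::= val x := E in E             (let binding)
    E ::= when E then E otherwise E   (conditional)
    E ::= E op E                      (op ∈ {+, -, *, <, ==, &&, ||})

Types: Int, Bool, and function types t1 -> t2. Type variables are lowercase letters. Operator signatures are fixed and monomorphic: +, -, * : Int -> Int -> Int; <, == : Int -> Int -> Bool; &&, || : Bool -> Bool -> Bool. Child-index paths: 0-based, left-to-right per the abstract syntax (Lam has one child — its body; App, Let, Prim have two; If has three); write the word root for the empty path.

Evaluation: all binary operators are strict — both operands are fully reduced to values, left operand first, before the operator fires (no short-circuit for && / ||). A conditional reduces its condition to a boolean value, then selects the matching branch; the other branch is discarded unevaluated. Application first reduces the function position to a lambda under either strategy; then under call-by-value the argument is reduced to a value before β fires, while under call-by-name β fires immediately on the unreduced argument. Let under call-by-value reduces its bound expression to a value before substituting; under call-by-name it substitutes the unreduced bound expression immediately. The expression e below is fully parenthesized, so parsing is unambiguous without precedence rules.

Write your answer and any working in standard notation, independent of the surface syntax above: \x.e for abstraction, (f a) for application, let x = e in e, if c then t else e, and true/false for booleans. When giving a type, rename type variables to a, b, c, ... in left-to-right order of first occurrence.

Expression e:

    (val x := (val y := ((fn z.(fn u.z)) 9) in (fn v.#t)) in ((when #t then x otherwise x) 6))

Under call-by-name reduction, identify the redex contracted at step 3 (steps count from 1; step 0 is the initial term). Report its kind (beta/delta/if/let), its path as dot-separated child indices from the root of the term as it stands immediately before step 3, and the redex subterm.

Answer: let at 0 : (let y = ((\z.(\u.z)) 9) in (\v.true))

Derivation:
step 0: (let x = (let y = ((\z.(\u.z)) 9) in (\v.true)) in ((if true then x else x) 6))
step 1: [let@root] ((if true then (let y = ((\z.(\u.z)) 9) in (\v.true)) else (let y = ((\z.(\u.z)) 9) in (\v.true))) 6)
step 2: [if@0] ((let y = ((\z.(\u.z)) 9) in (\v.true)) 6)
step 3: [let@0] ((\v.true) 6)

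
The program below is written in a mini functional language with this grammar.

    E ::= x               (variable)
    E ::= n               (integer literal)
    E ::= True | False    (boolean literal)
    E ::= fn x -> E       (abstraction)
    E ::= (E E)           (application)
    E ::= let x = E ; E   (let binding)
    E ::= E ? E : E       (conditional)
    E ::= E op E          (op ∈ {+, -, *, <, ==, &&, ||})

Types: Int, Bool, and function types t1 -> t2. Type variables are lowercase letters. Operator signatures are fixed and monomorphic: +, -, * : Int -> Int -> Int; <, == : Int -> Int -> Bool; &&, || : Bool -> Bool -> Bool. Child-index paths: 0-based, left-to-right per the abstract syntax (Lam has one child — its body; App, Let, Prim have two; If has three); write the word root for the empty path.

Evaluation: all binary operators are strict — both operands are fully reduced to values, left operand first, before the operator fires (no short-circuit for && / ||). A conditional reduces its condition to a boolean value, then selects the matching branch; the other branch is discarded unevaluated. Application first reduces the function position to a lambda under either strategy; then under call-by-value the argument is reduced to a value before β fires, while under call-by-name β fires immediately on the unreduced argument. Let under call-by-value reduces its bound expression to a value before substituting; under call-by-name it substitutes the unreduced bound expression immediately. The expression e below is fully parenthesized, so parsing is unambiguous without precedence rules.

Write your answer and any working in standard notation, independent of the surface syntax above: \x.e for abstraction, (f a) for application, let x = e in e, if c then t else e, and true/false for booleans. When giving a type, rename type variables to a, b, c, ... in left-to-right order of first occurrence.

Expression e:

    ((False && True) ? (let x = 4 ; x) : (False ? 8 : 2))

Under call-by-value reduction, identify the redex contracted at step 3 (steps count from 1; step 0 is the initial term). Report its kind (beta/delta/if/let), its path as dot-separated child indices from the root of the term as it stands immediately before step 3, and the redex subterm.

Trace:
step 0: (if (false && true) then (let x = 4 in x) else (if false then 8 else 2))
step 1: [delta@0] (if false then (let x = 4 in x) else (if false then 8 else 2))
step 2: [if@root] (if false then 8 else 2)
step 3: [if@root] 2

Answer: if at root : (if false then 8 else 2)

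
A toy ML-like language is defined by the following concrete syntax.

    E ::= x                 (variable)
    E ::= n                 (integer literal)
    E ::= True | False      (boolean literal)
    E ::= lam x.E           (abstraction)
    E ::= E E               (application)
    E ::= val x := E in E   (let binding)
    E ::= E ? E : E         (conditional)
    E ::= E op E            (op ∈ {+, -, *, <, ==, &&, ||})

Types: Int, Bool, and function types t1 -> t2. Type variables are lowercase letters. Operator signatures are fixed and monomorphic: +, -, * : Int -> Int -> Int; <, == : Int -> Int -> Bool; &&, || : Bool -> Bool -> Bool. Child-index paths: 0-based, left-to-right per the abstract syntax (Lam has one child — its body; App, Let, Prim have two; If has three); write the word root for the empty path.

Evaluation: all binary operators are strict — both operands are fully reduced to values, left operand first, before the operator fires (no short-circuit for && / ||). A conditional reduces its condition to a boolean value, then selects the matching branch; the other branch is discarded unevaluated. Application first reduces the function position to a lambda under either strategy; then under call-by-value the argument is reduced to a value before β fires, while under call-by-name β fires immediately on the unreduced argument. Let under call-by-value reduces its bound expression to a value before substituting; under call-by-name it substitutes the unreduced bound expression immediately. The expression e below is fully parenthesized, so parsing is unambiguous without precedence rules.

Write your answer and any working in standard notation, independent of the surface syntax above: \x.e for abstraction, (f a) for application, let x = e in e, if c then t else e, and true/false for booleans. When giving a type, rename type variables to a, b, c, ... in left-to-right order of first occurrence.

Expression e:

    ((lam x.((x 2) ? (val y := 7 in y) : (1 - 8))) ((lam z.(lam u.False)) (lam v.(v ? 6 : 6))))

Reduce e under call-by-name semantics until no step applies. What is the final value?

Answer: -7

Working:
step 0: ((\x.(if (x 2) then (let y = 7 in y) else (1 - 8))) ((\z.(\u.false)) (\v.(if v then 6 else 6))))
step 1: [beta@root] (if (((\z.(\u.false)) (\v.(if v then 6 else 6))) 2) then (let y = 7 in y) else (1 - 8))
step 2: [beta@0.0] (if ((\u.false) 2) then (let y = 7 in y) else (1 - 8))
step 3: [beta@0] (if false then (let y = 7 in y) else (1 - 8))
step 4: [if@root] (1 - 8)
step 5: [delta@root] -7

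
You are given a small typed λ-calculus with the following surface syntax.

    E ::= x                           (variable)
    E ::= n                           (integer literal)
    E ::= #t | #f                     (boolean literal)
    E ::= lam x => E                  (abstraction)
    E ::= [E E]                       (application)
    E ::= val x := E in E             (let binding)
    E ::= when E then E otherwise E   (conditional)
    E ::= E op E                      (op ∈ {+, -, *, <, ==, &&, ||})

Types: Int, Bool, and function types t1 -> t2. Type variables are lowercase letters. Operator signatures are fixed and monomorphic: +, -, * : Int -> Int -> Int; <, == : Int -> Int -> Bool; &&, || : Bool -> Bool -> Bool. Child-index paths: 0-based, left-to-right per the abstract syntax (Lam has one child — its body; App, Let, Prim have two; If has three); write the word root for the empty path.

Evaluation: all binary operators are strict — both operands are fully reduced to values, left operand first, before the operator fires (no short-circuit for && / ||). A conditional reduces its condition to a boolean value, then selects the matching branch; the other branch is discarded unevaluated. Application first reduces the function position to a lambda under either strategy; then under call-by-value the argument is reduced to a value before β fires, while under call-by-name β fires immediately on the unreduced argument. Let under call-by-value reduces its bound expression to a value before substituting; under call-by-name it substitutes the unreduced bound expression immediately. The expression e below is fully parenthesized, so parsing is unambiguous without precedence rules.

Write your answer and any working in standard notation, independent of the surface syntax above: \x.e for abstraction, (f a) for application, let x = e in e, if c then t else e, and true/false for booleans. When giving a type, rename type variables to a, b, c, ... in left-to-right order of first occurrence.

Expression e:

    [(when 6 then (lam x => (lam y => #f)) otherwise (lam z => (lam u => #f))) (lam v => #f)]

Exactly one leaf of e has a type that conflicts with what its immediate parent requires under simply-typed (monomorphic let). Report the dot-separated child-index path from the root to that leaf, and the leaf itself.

Answer: 0.0 : 6

Trace:
  unify Int ~ Bool
  FAIL: mismatch Int ~ Bool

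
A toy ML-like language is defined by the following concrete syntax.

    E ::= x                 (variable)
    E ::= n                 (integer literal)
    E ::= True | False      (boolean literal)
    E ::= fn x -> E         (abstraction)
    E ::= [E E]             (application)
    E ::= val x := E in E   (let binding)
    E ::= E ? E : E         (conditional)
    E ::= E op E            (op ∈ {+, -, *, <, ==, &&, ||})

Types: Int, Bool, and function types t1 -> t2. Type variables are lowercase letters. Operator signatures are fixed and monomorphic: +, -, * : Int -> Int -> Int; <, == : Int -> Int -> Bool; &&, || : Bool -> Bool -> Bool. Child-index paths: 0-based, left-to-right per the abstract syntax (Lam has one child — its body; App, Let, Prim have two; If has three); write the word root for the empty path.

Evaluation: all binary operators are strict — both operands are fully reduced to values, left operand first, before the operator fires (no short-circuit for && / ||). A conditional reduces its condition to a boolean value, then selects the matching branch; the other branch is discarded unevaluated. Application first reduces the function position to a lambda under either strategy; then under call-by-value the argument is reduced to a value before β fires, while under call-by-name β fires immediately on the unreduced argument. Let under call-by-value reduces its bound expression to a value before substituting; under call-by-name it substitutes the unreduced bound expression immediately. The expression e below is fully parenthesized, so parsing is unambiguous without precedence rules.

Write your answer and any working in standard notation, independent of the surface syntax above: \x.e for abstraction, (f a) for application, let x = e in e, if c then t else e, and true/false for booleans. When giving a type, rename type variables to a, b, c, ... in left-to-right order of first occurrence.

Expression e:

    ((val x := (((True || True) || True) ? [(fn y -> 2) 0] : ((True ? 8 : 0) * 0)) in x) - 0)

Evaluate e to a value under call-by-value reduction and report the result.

Trace:
step 0: ((let x = (if ((true || true) || true) then ((\y.2) 0) else ((if true then 8 else 0) * 0)) in x) - 0)
step 1: [delta@0.0.0.0] ((let x = (if (true || true) then ((\y.2) 0) else ((if true then 8 else 0) * 0)) in x) - 0)
step 2: [delta@0.0.0] ((let x = (if true then ((\y.2) 0) else ((if true then 8 else 0) * 0)) in x) - 0)
step 3: [if@0.0] ((let x = ((\y.2) 0) in x) - 0)
step 4: [beta@0.0] ((let x = 2 in x) - 0)
step 5: [let@0] (2 - 0)
step 6: [delta@root] 2

Answer: 2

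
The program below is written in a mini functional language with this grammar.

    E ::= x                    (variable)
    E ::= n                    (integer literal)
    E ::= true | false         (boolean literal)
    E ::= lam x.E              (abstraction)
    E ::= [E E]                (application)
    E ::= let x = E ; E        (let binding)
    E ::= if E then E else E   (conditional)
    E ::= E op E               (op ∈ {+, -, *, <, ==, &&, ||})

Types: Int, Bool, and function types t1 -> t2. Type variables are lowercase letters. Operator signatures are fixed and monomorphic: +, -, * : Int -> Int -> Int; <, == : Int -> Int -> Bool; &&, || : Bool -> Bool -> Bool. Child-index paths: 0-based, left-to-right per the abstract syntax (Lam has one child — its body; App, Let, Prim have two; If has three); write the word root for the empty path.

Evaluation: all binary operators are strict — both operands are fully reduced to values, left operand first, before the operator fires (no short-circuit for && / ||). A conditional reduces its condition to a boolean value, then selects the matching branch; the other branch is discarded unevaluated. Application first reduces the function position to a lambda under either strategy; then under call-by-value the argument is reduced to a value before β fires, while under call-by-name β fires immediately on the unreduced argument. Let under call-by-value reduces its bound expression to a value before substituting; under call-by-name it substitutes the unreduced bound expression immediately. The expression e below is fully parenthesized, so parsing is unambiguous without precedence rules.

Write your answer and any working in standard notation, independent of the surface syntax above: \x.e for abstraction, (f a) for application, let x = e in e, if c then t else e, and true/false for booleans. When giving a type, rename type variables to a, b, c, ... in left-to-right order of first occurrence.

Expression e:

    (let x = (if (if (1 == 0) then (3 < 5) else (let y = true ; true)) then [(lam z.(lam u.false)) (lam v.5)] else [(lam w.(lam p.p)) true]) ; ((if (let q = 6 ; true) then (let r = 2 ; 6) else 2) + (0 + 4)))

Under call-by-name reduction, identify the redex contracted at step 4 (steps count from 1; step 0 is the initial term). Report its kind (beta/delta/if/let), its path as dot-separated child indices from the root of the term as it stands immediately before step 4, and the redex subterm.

Answer: let at 0 : (let r = 2 in 6)

Derivation:
step 0: (let x = (if (if (1 == 0) then (3 < 5) else (let y = true in true)) then ((\z.(\u.false)) (\v.5)) else ((\w.(\p.p)) true)) in ((if (let q = 6 in true) then (let r = 2 in 6) else 2) + (0 + 4)))
step 1: [let@root] ((if (let q = 6 in true) then (let r = 2 in 6) else 2) + (0 + 4))
step 2: [let@0.0] ((if true then (let r = 2 in 6) else 2) + (0 + 4))
step 3: [if@0] ((let r = 2 in 6) + (0 + 4))
step 4: [let@0] (6 + (0 + 4))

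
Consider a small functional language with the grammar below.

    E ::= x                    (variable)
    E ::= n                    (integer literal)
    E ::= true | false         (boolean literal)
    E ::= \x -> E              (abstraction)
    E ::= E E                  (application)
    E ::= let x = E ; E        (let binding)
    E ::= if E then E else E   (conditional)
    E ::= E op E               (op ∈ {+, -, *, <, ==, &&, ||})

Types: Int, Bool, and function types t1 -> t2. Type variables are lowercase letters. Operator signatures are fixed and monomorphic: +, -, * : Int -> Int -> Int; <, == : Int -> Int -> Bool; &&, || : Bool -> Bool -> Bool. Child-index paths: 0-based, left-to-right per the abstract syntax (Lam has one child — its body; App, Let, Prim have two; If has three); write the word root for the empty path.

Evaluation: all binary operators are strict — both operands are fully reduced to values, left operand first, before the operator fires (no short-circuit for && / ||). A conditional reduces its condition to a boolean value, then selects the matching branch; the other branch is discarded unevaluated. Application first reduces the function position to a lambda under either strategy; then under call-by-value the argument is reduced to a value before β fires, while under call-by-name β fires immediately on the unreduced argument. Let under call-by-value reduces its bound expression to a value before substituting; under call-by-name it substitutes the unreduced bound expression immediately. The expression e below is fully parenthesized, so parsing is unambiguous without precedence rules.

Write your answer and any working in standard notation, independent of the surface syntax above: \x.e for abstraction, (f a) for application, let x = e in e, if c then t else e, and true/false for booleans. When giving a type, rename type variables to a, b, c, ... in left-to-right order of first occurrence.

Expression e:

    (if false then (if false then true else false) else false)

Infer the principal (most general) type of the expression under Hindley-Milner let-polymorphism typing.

Working:
  unify Bool ~ Bool
  unify Bool ~ Bool
  unify Bool ~ Bool
  unify Bool ~ Bool

Answer: Bool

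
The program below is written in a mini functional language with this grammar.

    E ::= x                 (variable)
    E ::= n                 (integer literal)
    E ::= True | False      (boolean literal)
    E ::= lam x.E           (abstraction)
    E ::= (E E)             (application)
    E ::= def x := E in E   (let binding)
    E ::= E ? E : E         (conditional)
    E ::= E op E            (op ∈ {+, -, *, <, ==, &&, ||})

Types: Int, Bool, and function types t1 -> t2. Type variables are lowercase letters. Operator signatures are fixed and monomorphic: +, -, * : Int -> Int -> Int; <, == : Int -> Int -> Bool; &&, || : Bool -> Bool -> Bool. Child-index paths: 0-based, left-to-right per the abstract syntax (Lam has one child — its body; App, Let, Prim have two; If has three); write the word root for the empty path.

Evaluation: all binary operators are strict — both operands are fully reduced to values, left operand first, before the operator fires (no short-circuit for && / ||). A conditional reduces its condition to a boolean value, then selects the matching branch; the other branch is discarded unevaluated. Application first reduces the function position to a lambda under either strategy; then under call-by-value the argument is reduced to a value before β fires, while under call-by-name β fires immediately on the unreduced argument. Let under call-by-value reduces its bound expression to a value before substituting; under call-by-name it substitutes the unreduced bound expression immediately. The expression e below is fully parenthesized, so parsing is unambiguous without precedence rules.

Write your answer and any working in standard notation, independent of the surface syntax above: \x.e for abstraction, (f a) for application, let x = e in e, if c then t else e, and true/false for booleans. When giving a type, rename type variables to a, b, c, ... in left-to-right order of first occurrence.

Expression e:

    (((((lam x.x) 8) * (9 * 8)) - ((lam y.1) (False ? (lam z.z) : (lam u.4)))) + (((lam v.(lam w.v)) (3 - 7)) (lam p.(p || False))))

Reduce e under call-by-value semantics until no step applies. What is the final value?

Working:
step 0: (((((\x.x) 8) * (9 * 8)) - ((\y.1) (if false then (\z.z) else (\u.4)))) + (((\v.(\w.v)) (3 - 7)) (\p.(p || false))))
step 1: [beta@0.0.0] (((8 * (9 * 8)) - ((\y.1) (if false then (\z.z) else (\u.4)))) + (((\v.(\w.v)) (3 - 7)) (\p.(p || false))))
step 2: [delta@0.0.1] (((8 * 72) - ((\y.1) (if false then (\z.z) else (\u.4)))) + (((\v.(\w.v)) (3 - 7)) (\p.(p || false))))
step 3: [delta@0.0] ((576 - ((\y.1) (if false then (\z.z) else (\u.4)))) + (((\v.(\w.v)) (3 - 7)) (\p.(p || false))))
step 4: [if@0.1.1] ((576 - ((\y.1) (\u.4))) + (((\v.(\w.v)) (3 - 7)) (\p.(p || false))))
step 5: [beta@0.1] ((576 - 1) + (((\v.(\w.v)) (3 - 7)) (\p.(p || false))))
step 6: [delta@0] (575 + (((\v.(\w.v)) (3 - 7)) (\p.(p || false))))
step 7: [delta@1.0.1] (575 + (((\v.(\w.v)) -4) (\p.(p || false))))
step 8: [beta@1.0] (575 + ((\w.-4) (\p.(p || false))))
step 9: [beta@1] (575 + -4)
step 10: [delta@root] 571

Answer: 571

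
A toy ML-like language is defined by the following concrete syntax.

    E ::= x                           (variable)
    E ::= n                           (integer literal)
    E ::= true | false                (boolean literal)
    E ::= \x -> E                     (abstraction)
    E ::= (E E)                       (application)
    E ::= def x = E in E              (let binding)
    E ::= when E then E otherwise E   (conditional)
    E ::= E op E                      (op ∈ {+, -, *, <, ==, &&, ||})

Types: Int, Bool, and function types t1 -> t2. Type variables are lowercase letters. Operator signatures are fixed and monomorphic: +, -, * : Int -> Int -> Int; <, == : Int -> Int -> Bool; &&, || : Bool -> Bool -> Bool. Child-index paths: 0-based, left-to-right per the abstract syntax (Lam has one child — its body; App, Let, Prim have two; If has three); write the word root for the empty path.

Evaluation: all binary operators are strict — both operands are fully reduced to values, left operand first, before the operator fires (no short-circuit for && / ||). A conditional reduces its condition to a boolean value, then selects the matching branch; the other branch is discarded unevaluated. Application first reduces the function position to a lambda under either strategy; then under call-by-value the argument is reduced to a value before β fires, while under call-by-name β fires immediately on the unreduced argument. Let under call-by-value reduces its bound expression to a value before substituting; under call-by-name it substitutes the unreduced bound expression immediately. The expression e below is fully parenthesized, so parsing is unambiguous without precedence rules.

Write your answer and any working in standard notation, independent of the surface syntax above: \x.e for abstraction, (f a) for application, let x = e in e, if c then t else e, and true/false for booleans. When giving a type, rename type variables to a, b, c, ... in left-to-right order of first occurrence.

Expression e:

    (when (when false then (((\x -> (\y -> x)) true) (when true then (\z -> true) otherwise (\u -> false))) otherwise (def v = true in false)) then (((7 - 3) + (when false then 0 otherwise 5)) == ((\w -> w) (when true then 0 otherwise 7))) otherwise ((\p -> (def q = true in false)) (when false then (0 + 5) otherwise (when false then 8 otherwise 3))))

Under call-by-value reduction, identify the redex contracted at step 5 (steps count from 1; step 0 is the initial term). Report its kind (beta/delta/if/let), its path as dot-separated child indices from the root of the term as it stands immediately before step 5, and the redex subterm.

Derivation:
step 0: (if (if false then (((\x.(\y.x)) true) (if true then (\z.true) else (\u.false))) else (let v = true in false)) then (((7 - 3) + (if false then 0 else 5)) == ((\w.w) (if true then 0 else 7))) else ((\p.(let q = true in false)) (if false then (0 + 5) else (if false then 8 else 3))))
step 1: [if@0] (if (let v = true in false) then (((7 - 3) + (if false then 0 else 5)) == ((\w.w) (if true then 0 else 7))) else ((\p.(let q = true in false)) (if false then (0 + 5) else (if false then 8 else 3))))
step 2: [let@0] (if false then (((7 - 3) + (if false then 0 else 5)) == ((\w.w) (if true then 0 else 7))) else ((\p.(let q = true in false)) (if false then (0 + 5) else (if false then 8 else 3))))
step 3: [if@root] ((\p.(let q = true in false)) (if false then (0 + 5) else (if false then 8 else 3)))
step 4: [if@1] ((\p.(let q = true in false)) (if false then 8 else 3))
step 5: [if@1] ((\p.(let q = true in false)) 3)

Answer: if at 1 : (if false then 8 else 3)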